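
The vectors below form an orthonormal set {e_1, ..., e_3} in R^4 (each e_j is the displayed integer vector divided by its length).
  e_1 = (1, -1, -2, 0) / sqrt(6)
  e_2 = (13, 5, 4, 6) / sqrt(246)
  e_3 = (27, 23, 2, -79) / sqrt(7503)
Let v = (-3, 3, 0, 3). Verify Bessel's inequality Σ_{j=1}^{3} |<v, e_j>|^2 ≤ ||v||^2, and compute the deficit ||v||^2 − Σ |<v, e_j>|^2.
Σ |<v, e_j>|^2 = 879/61; ||v||^2 = 27; deficit = 768/61

Write each e_j = u_j / sqrt(<u_j, u_j>) where u_j is the displayed integer vector. Then <v, e_j> = <v, u_j> / sqrt(<u_j, u_j>), so |<v, e_j>|^2 = <v, u_j>^2 / <u_j, u_j>.
Coefficients: <v, e_1> = -6/sqrt(6), <v, e_2> = -6/sqrt(246), <v, e_3> = -249/sqrt(7503).
Square and sum: Σ |<v, e_j>|^2 = 879/61.
Compute ||v||^2 = v·v = 27.
Deficit = 27 − 879/61 = 768/61 ≥ 0, confirming Bessel's inequality. (The deficit equals ||v − Σ <v,e_j> e_j||^2, the squared distance from v to span{e_j}.)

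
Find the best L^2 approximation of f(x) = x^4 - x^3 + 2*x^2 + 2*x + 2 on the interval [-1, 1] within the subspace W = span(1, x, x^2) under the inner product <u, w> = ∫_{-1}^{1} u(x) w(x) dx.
g(x) = 20*x^2/7 + 7*x/5 + 67/35

The best approximation g ∈ W is the orthogonal projection of f onto W. Writing g = a_0 + a_1 x + a_2 x^2, the coefficients solve the normal equations G · a = b where
  G_{ij} = <φ_i, φ_j> and b_i = <f, φ_i>, with φ_0 = 1, φ_1 = x, φ_2 = x^2.
G =
  [2, 0, 2/3]
  [0, 2/3, 0]
  [2/3, 0, 2/5],
b = (86/15, 14/15, 254/105).
Solving gives a_0 = 67/35, a_1 = 7/5, a_2 = 20/7, so
  g(x) = 20*x^2/7 + 7*x/5 + 67/35.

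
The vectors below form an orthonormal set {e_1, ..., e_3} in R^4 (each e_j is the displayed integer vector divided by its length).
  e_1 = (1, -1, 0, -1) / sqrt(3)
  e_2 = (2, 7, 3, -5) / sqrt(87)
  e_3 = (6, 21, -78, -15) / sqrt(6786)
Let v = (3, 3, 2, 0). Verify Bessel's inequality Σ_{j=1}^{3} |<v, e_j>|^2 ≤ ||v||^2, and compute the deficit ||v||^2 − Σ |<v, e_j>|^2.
Σ |<v, e_j>|^2 = 347/26; ||v||^2 = 22; deficit = 225/26

Write each e_j = u_j / sqrt(<u_j, u_j>) where u_j is the displayed integer vector. Then <v, e_j> = <v, u_j> / sqrt(<u_j, u_j>), so |<v, e_j>|^2 = <v, u_j>^2 / <u_j, u_j>.
Coefficients: <v, e_1> = 0/sqrt(3), <v, e_2> = 33/sqrt(87), <v, e_3> = -75/sqrt(6786).
Square and sum: Σ |<v, e_j>|^2 = 347/26.
Compute ||v||^2 = v·v = 22.
Deficit = 22 − 347/26 = 225/26 ≥ 0, confirming Bessel's inequality. (The deficit equals ||v − Σ <v,e_j> e_j||^2, the squared distance from v to span{e_j}.)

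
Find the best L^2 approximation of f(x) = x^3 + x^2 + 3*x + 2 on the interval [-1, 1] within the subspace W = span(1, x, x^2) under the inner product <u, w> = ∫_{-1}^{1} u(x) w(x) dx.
g(x) = x^2 + 18*x/5 + 2

The best approximation g ∈ W is the orthogonal projection of f onto W. Writing g = a_0 + a_1 x + a_2 x^2, the coefficients solve the normal equations G · a = b where
  G_{ij} = <φ_i, φ_j> and b_i = <f, φ_i>, with φ_0 = 1, φ_1 = x, φ_2 = x^2.
G =
  [2, 0, 2/3]
  [0, 2/3, 0]
  [2/3, 0, 2/5],
b = (14/3, 12/5, 26/15).
Solving gives a_0 = 2, a_1 = 18/5, a_2 = 1, so
  g(x) = x^2 + 18*x/5 + 2.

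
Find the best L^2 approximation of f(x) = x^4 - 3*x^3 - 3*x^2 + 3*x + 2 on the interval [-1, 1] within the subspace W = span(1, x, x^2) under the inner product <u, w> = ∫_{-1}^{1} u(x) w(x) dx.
g(x) = -15*x^2/7 + 6*x/5 + 67/35

The best approximation g ∈ W is the orthogonal projection of f onto W. Writing g = a_0 + a_1 x + a_2 x^2, the coefficients solve the normal equations G · a = b where
  G_{ij} = <φ_i, φ_j> and b_i = <f, φ_i>, with φ_0 = 1, φ_1 = x, φ_2 = x^2.
G =
  [2, 0, 2/3]
  [0, 2/3, 0]
  [2/3, 0, 2/5],
b = (12/5, 4/5, 44/105).
Solving gives a_0 = 67/35, a_1 = 6/5, a_2 = -15/7, so
  g(x) = -15*x^2/7 + 6*x/5 + 67/35.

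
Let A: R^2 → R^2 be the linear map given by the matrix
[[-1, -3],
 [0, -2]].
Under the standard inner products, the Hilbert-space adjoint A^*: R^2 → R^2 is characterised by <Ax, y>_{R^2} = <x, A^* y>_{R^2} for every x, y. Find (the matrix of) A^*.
A^* = A^T =
[[-1, 0],
 [-3, -2]]

For real matrices with standard dot products, the defining identity <Ax, y> = <x, A^* y> gives (Ax)^T y = x^T (A^*) y, i.e. x^T A^T y = x^T (A^*) y. Since this holds for all x, y, we must have A^* = A^T. Therefore
A^* =
[[-1, 0],
 [-3, -2]].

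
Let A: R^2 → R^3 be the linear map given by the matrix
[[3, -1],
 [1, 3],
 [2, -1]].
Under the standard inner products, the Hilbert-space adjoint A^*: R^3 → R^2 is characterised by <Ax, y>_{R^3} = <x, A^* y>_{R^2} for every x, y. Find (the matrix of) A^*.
A^* = A^T =
[[3, 1, 2],
 [-1, 3, -1]]

For real matrices with standard dot products, the defining identity <Ax, y> = <x, A^* y> gives (Ax)^T y = x^T (A^*) y, i.e. x^T A^T y = x^T (A^*) y. Since this holds for all x, y, we must have A^* = A^T. Therefore
A^* =
[[3, 1, 2],
 [-1, 3, -1]].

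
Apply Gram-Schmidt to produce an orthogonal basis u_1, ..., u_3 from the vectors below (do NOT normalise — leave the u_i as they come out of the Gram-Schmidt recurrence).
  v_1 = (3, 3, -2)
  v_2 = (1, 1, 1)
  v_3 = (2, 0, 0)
Orthogonal basis:
  u_1 = (3, 3, -2)
  u_2 = (5/11, 5/11, 15/11)
  u_3 = (1, -1, 0)

Apply the Gram-Schmidt recurrence
  u_1 = v_1
  u_i = v_i − Σ_{j<i} ((v_i · u_j) / (u_j · u_j)) · u_j.

Step by step this gives:
  u_1 = (3, 3, -2)
  u_2 = (5/11, 5/11, 15/11)
  u_3 = (1, -1, 0)

Orthogonality check:
  u_2 · u_1 = 0 (should be 0)
  u_3 · u_1 = 0 (should be 0)
  u_3 · u_2 = 0 (should be 0)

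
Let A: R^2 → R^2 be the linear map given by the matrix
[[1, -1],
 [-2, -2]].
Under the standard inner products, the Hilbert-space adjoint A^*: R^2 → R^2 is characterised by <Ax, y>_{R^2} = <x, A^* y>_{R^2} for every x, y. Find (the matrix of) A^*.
A^* = A^T =
[[1, -2],
 [-1, -2]]

For real matrices with standard dot products, the defining identity <Ax, y> = <x, A^* y> gives (Ax)^T y = x^T (A^*) y, i.e. x^T A^T y = x^T (A^*) y. Since this holds for all x, y, we must have A^* = A^T. Therefore
A^* =
[[1, -2],
 [-1, -2]].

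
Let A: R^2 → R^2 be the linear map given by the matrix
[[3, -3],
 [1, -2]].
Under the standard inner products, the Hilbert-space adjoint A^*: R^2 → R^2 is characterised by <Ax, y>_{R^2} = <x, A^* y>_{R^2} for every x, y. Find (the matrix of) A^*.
A^* = A^T =
[[3, 1],
 [-3, -2]]

For real matrices with standard dot products, the defining identity <Ax, y> = <x, A^* y> gives (Ax)^T y = x^T (A^*) y, i.e. x^T A^T y = x^T (A^*) y. Since this holds for all x, y, we must have A^* = A^T. Therefore
A^* =
[[3, 1],
 [-3, -2]].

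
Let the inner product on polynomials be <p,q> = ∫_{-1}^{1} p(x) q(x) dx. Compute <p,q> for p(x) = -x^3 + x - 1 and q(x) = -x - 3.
<p,q> = 86/15

Expand the product: p(x)·q(x) = x^4 + 3*x^3 - x^2 - 2*x + 3.
∫_{-1}^{1} of each monomial x^k gives [2/(k+1) if k even, 0 if k odd]. Integrating term-by-term (or equivalently evaluating the antiderivative F(x) = x^5/5 + 3*x^4/4 - x^3/3 - x^2 + 3*x at the endpoints):
  F(1) − F(−1) = 157/60 − (-187/60) = 86/15.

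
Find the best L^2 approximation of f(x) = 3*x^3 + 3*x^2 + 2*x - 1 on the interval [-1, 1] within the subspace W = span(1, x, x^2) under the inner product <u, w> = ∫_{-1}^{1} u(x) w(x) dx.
g(x) = 3*x^2 + 19*x/5 - 1

The best approximation g ∈ W is the orthogonal projection of f onto W. Writing g = a_0 + a_1 x + a_2 x^2, the coefficients solve the normal equations G · a = b where
  G_{ij} = <φ_i, φ_j> and b_i = <f, φ_i>, with φ_0 = 1, φ_1 = x, φ_2 = x^2.
G =
  [2, 0, 2/3]
  [0, 2/3, 0]
  [2/3, 0, 2/5],
b = (0, 38/15, 8/15).
Solving gives a_0 = -1, a_1 = 19/5, a_2 = 3, so
  g(x) = 3*x^2 + 19*x/5 - 1.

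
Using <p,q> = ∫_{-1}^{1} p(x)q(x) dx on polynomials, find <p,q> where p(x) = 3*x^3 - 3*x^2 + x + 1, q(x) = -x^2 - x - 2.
<p,q> = -4/3

Expand the product: p(x)·q(x) = -3*x^5 - 4*x^3 + 4*x^2 - 3*x - 2.
∫_{-1}^{1} of each monomial x^k gives [2/(k+1) if k even, 0 if k odd]. Integrating term-by-term (or equivalently evaluating the antiderivative F(x) = -x^6/2 - x^4 + 4*x^3/3 - 3*x^2/2 - 2*x at the endpoints):
  F(1) − F(−1) = -11/3 − (-7/3) = -4/3.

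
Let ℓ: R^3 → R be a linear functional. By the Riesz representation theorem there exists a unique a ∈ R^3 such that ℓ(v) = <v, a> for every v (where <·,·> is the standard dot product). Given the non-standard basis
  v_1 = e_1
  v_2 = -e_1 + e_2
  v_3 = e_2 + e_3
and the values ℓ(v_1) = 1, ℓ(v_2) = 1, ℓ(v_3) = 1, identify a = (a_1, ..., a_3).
a = (1, 2, -1)

Write a = (a_1, ..., a_3) in the standard basis. For each basis vector v_i, ℓ(v_i) = <v_i, a> is a linear equation in the a_j's. Collect the n equations into a matrix system V a = ℓ, where row i of V is v_i (expressed in the standard basis). Since V is invertible (lower-triangular with 1s on the diagonal, up to permutation), solve by back-substitution:
  V =
[[1, 0, 0],
 [-1, 1, 0],
 [0, 1, 1]]
  V a = (1, 1, 1)
Solving gives a = (1, 2, -1).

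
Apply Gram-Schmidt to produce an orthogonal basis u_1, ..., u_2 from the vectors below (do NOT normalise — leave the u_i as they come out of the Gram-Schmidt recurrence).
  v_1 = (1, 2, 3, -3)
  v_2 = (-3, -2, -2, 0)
Orthogonal basis:
  u_1 = (1, 2, 3, -3)
  u_2 = (-56/23, -20/23, -7/23, -39/23)

Apply the Gram-Schmidt recurrence
  u_1 = v_1
  u_i = v_i − Σ_{j<i} ((v_i · u_j) / (u_j · u_j)) · u_j.

Step by step this gives:
  u_1 = (1, 2, 3, -3)
  u_2 = (-56/23, -20/23, -7/23, -39/23)

Orthogonality check:
  u_2 · u_1 = 0 (should be 0)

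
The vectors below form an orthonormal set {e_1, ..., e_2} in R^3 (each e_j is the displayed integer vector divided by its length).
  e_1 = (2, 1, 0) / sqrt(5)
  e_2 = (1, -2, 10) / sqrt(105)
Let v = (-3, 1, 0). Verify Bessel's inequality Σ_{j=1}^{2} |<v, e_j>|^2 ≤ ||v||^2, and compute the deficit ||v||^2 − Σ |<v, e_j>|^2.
Σ |<v, e_j>|^2 = 110/21; ||v||^2 = 10; deficit = 100/21

Write each e_j = u_j / sqrt(<u_j, u_j>) where u_j is the displayed integer vector. Then <v, e_j> = <v, u_j> / sqrt(<u_j, u_j>), so |<v, e_j>|^2 = <v, u_j>^2 / <u_j, u_j>.
Coefficients: <v, e_1> = -5/sqrt(5), <v, e_2> = -5/sqrt(105).
Square and sum: Σ |<v, e_j>|^2 = 110/21.
Compute ||v||^2 = v·v = 10.
Deficit = 10 − 110/21 = 100/21 ≥ 0, confirming Bessel's inequality. (The deficit equals ||v − Σ <v,e_j> e_j||^2, the squared distance from v to span{e_j}.)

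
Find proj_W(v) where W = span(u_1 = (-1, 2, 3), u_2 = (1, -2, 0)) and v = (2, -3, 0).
proj_W(v) = (8/5, -16/5, 0)

Set up U = [u_1 | ... | u_2] ∈ R^(3×2). The projector onto W = col(U) is P = U (U^T U)^(-1) U^T.
Compute U^T U =
  [14, -5]
  [-5, 5],
and U^T v = (-8, 8).
Solve U^T U · c = U^T v for the coefficients: c = (0, 8/5). The projection is proj_W(v) = U c.
Check: (v - proj_W(v)) · u_1 = 0  (should be 0).
Check: (v - proj_W(v)) · u_2 = 0  (should be 0).
Result: proj_W(v) = (8/5, -16/5, 0).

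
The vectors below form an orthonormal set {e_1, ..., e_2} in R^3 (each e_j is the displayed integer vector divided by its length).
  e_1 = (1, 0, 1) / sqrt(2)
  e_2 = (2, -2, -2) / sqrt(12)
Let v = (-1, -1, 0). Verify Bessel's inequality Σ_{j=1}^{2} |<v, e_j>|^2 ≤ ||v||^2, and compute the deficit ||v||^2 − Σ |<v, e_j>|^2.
Σ |<v, e_j>|^2 = 1/2; ||v||^2 = 2; deficit = 3/2

Write each e_j = u_j / sqrt(<u_j, u_j>) where u_j is the displayed integer vector. Then <v, e_j> = <v, u_j> / sqrt(<u_j, u_j>), so |<v, e_j>|^2 = <v, u_j>^2 / <u_j, u_j>.
Coefficients: <v, e_1> = -1/sqrt(2), <v, e_2> = 0/sqrt(12).
Square and sum: Σ |<v, e_j>|^2 = 1/2.
Compute ||v||^2 = v·v = 2.
Deficit = 2 − 1/2 = 3/2 ≥ 0, confirming Bessel's inequality. (The deficit equals ||v − Σ <v,e_j> e_j||^2, the squared distance from v to span{e_j}.)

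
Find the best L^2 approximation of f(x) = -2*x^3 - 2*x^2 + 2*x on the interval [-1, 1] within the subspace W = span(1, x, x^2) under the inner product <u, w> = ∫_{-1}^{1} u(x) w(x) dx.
g(x) = -2*x^2 + 4*x/5

The best approximation g ∈ W is the orthogonal projection of f onto W. Writing g = a_0 + a_1 x + a_2 x^2, the coefficients solve the normal equations G · a = b where
  G_{ij} = <φ_i, φ_j> and b_i = <f, φ_i>, with φ_0 = 1, φ_1 = x, φ_2 = x^2.
G =
  [2, 0, 2/3]
  [0, 2/3, 0]
  [2/3, 0, 2/5],
b = (-4/3, 8/15, -4/5).
Solving gives a_0 = 0, a_1 = 4/5, a_2 = -2, so
  g(x) = -2*x^2 + 4*x/5.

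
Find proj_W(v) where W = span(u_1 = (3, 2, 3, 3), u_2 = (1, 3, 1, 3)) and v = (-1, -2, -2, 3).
proj_W(v) = (-156/179, 92/179, -156/179, 12/179)

Set up U = [u_1 | ... | u_2] ∈ R^(4×2). The projector onto W = col(U) is P = U (U^T U)^(-1) U^T.
Compute U^T U =
  [31, 21]
  [21, 20],
and U^T v = (-4, 0).
Solve U^T U · c = U^T v for the coefficients: c = (-80/179, 84/179). The projection is proj_W(v) = U c.
Check: (v - proj_W(v)) · u_1 = 0  (should be 0).
Check: (v - proj_W(v)) · u_2 = 0  (should be 0).
Result: proj_W(v) = (-156/179, 92/179, -156/179, 12/179).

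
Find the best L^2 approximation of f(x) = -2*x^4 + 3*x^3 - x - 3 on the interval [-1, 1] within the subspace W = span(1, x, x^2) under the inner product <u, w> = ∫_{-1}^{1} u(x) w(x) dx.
g(x) = -12*x^2/7 + 4*x/5 - 99/35

The best approximation g ∈ W is the orthogonal projection of f onto W. Writing g = a_0 + a_1 x + a_2 x^2, the coefficients solve the normal equations G · a = b where
  G_{ij} = <φ_i, φ_j> and b_i = <f, φ_i>, with φ_0 = 1, φ_1 = x, φ_2 = x^2.
G =
  [2, 0, 2/3]
  [0, 2/3, 0]
  [2/3, 0, 2/5],
b = (-34/5, 8/15, -18/7).
Solving gives a_0 = -99/35, a_1 = 4/5, a_2 = -12/7, so
  g(x) = -12*x^2/7 + 4*x/5 - 99/35.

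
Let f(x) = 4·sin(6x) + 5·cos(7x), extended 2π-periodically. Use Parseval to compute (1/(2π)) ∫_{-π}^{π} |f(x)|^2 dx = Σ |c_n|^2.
Σ |c_n|^2 = 41/2

Expand |f|^2 and use orthogonality of {sin(nx), cos(mx)} on [-π, π]:
  ∫_{-π}^{π} sin(nx)^2 dx = π, ∫ cos(mx)^2 dx = π, and cross terms integrate to 0.
So ∫_{-π}^{π} f(x)^2 dx = 4^2 · π + 5^2 · π = (16 + 25)π.
Divide by 2π: (16 + 25)/2 = 41/2.
By Parseval, this equals Σ |c_n|^2.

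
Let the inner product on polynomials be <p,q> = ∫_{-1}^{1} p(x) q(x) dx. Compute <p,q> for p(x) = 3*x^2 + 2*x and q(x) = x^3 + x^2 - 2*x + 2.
<p,q> = 10/3

Expand the product: p(x)·q(x) = 3*x^5 + 5*x^4 - 4*x^3 + 2*x^2 + 4*x.
∫_{-1}^{1} of each monomial x^k gives [2/(k+1) if k even, 0 if k odd]. Integrating term-by-term (or equivalently evaluating the antiderivative F(x) = x^6/2 + x^5 - x^4 + 2*x^3/3 + 2*x^2 at the endpoints):
  F(1) − F(−1) = 19/6 − (-1/6) = 10/3.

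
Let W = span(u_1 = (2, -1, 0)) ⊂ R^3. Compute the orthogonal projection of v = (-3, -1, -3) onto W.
proj_W(v) = (-2, 1, 0)

Set up U = [u_1 | ... | u_1] ∈ R^(3×1). The projector onto W = col(U) is P = U (U^T U)^(-1) U^T.
Compute U^T U =
  [5],
and U^T v = (-5).
Solve U^T U · c = U^T v for the coefficients: c = (-1). The projection is proj_W(v) = U c.
Check: (v - proj_W(v)) · u_1 = 0  (should be 0).
Result: proj_W(v) = (-2, 1, 0).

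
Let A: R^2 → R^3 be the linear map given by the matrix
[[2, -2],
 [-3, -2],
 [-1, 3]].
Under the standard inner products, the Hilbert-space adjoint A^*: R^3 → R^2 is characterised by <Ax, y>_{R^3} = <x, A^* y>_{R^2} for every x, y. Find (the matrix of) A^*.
A^* = A^T =
[[2, -3, -1],
 [-2, -2, 3]]

For real matrices with standard dot products, the defining identity <Ax, y> = <x, A^* y> gives (Ax)^T y = x^T (A^*) y, i.e. x^T A^T y = x^T (A^*) y. Since this holds for all x, y, we must have A^* = A^T. Therefore
A^* =
[[2, -3, -1],
 [-2, -2, 3]].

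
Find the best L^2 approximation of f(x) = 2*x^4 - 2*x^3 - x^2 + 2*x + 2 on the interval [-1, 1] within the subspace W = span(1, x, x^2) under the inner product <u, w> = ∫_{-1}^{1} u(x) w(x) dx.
g(x) = 5*x^2/7 + 4*x/5 + 64/35

The best approximation g ∈ W is the orthogonal projection of f onto W. Writing g = a_0 + a_1 x + a_2 x^2, the coefficients solve the normal equations G · a = b where
  G_{ij} = <φ_i, φ_j> and b_i = <f, φ_i>, with φ_0 = 1, φ_1 = x, φ_2 = x^2.
G =
  [2, 0, 2/3]
  [0, 2/3, 0]
  [2/3, 0, 2/5],
b = (62/15, 8/15, 158/105).
Solving gives a_0 = 64/35, a_1 = 4/5, a_2 = 5/7, so
  g(x) = 5*x^2/7 + 4*x/5 + 64/35.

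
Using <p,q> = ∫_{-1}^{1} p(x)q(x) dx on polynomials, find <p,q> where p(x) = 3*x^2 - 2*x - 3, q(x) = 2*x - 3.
<p,q> = 28/3

Expand the product: p(x)·q(x) = 6*x^3 - 13*x^2 + 9.
∫_{-1}^{1} of each monomial x^k gives [2/(k+1) if k even, 0 if k odd]. Integrating term-by-term (or equivalently evaluating the antiderivative F(x) = 3*x^4/2 - 13*x^3/3 + 9*x at the endpoints):
  F(1) − F(−1) = 37/6 − (-19/6) = 28/3.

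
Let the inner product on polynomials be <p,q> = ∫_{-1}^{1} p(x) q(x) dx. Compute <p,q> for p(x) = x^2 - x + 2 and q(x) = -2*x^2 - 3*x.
<p,q> = -22/15

Expand the product: p(x)·q(x) = -2*x^4 - x^3 - x^2 - 6*x.
∫_{-1}^{1} of each monomial x^k gives [2/(k+1) if k even, 0 if k odd]. Integrating term-by-term (or equivalently evaluating the antiderivative F(x) = -2*x^5/5 - x^4/4 - x^3/3 - 3*x^2 at the endpoints):
  F(1) − F(−1) = -239/60 − (-151/60) = -22/15.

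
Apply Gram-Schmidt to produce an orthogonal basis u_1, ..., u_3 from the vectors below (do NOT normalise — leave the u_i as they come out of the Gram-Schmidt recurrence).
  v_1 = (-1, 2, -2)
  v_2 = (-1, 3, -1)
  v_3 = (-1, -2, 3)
Orthogonal basis:
  u_1 = (-1, 2, -2)
  u_2 = (0, 1, 1)
  u_3 = (-2, -1/2, 1/2)

Apply the Gram-Schmidt recurrence
  u_1 = v_1
  u_i = v_i − Σ_{j<i} ((v_i · u_j) / (u_j · u_j)) · u_j.

Step by step this gives:
  u_1 = (-1, 2, -2)
  u_2 = (0, 1, 1)
  u_3 = (-2, -1/2, 1/2)

Orthogonality check:
  u_2 · u_1 = 0 (should be 0)
  u_3 · u_1 = 0 (should be 0)
  u_3 · u_2 = 0 (should be 0)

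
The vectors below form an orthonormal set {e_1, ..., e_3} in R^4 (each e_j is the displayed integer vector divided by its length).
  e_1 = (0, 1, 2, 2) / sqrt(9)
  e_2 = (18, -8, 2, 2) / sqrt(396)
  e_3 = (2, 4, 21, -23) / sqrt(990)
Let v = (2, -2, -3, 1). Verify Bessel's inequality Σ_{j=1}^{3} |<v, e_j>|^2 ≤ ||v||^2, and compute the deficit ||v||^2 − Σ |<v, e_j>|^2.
Σ |<v, e_j>|^2 = 18; ||v||^2 = 18; deficit = 0

Write each e_j = u_j / sqrt(<u_j, u_j>) where u_j is the displayed integer vector. Then <v, e_j> = <v, u_j> / sqrt(<u_j, u_j>), so |<v, e_j>|^2 = <v, u_j>^2 / <u_j, u_j>.
Coefficients: <v, e_1> = -6/sqrt(9), <v, e_2> = 48/sqrt(396), <v, e_3> = -90/sqrt(990).
Square and sum: Σ |<v, e_j>|^2 = 18.
Compute ||v||^2 = v·v = 18.
Deficit = 18 − 18 = 0 ≥ 0, confirming Bessel's inequality. (The deficit equals ||v − Σ <v,e_j> e_j||^2, the squared distance from v to span{e_j}.)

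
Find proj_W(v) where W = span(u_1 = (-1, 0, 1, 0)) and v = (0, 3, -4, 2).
proj_W(v) = (2, 0, -2, 0)

Set up U = [u_1 | ... | u_1] ∈ R^(4×1). The projector onto W = col(U) is P = U (U^T U)^(-1) U^T.
Compute U^T U =
  [2],
and U^T v = (-4).
Solve U^T U · c = U^T v for the coefficients: c = (-2). The projection is proj_W(v) = U c.
Check: (v - proj_W(v)) · u_1 = 0  (should be 0).
Result: proj_W(v) = (2, 0, -2, 0).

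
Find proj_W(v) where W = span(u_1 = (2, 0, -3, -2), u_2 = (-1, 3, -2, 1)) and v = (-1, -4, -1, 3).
proj_W(v) = (-34/251, -276/251, 373/251, 34/251)

Set up U = [u_1 | ... | u_2] ∈ R^(4×2). The projector onto W = col(U) is P = U (U^T U)^(-1) U^T.
Compute U^T U =
  [17, 2]
  [2, 15],
and U^T v = (-5, -6).
Solve U^T U · c = U^T v for the coefficients: c = (-63/251, -92/251). The projection is proj_W(v) = U c.
Check: (v - proj_W(v)) · u_1 = 0  (should be 0).
Check: (v - proj_W(v)) · u_2 = 0  (should be 0).
Result: proj_W(v) = (-34/251, -276/251, 373/251, 34/251).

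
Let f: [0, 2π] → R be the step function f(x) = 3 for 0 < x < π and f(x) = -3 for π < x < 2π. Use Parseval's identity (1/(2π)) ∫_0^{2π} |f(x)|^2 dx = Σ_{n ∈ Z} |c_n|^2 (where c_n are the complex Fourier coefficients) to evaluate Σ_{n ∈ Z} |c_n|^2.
Σ |c_n|^2 = 9

Parseval equates the L^2 energy of f (normalised by 1/(2π)) with the ℓ^2 sum of its Fourier coefficients: (1/(2π)) ∫_0^{2π} |f|^2 = Σ |c_n|^2.
Compute the left side: (1/(2π)) [∫_0^π 3^2 dx + ∫_π^{2π} (-3)^2 dx] = (1/(2π)) · (9π + 9π) = (9 + 9)/2 = 9.
So Σ_{n ∈ Z} |c_n|^2 = 9.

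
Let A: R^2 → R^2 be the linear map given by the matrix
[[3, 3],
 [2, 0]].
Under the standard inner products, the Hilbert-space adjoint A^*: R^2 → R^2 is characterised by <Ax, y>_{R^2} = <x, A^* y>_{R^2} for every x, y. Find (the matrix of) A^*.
A^* = A^T =
[[3, 2],
 [3, 0]]

For real matrices with standard dot products, the defining identity <Ax, y> = <x, A^* y> gives (Ax)^T y = x^T (A^*) y, i.e. x^T A^T y = x^T (A^*) y. Since this holds for all x, y, we must have A^* = A^T. Therefore
A^* =
[[3, 2],
 [3, 0]].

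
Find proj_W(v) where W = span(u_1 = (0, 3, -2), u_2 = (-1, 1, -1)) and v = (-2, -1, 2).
proj_W(v) = (-11/7, -13/7, 5/7)

Set up U = [u_1 | ... | u_2] ∈ R^(3×2). The projector onto W = col(U) is P = U (U^T U)^(-1) U^T.
Compute U^T U =
  [13, 5]
  [5, 3],
and U^T v = (-7, -1).
Solve U^T U · c = U^T v for the coefficients: c = (-8/7, 11/7). The projection is proj_W(v) = U c.
Check: (v - proj_W(v)) · u_1 = 0  (should be 0).
Check: (v - proj_W(v)) · u_2 = 0  (should be 0).
Result: proj_W(v) = (-11/7, -13/7, 5/7).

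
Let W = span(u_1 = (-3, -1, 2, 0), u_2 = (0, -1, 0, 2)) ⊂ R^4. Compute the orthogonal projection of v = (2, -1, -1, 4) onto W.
proj_W(v) = (44/23, -89/69, -88/69, 266/69)

Set up U = [u_1 | ... | u_2] ∈ R^(4×2). The projector onto W = col(U) is P = U (U^T U)^(-1) U^T.
Compute U^T U =
  [14, 1]
  [1, 5],
and U^T v = (-7, 9).
Solve U^T U · c = U^T v for the coefficients: c = (-44/69, 133/69). The projection is proj_W(v) = U c.
Check: (v - proj_W(v)) · u_1 = 0  (should be 0).
Check: (v - proj_W(v)) · u_2 = 0  (should be 0).
Result: proj_W(v) = (44/23, -89/69, -88/69, 266/69).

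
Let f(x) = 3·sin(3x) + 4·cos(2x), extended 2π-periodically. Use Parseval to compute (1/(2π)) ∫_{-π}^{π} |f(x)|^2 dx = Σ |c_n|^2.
Σ |c_n|^2 = 25/2

Expand |f|^2 and use orthogonality of {sin(nx), cos(mx)} on [-π, π]:
  ∫_{-π}^{π} sin(nx)^2 dx = π, ∫ cos(mx)^2 dx = π, and cross terms integrate to 0.
So ∫_{-π}^{π} f(x)^2 dx = 3^2 · π + 4^2 · π = (9 + 16)π.
Divide by 2π: (9 + 16)/2 = 25/2.
By Parseval, this equals Σ |c_n|^2.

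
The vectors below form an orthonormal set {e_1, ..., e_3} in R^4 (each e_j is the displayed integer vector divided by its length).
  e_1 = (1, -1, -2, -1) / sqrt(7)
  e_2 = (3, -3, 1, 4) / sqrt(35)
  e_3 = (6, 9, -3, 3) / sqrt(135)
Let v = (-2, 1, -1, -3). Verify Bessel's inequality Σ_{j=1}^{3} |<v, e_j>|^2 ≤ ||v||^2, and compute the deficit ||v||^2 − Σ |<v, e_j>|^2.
Σ |<v, e_j>|^2 = 15; ||v||^2 = 15; deficit = 0

Write each e_j = u_j / sqrt(<u_j, u_j>) where u_j is the displayed integer vector. Then <v, e_j> = <v, u_j> / sqrt(<u_j, u_j>), so |<v, e_j>|^2 = <v, u_j>^2 / <u_j, u_j>.
Coefficients: <v, e_1> = 2/sqrt(7), <v, e_2> = -22/sqrt(35), <v, e_3> = -9/sqrt(135).
Square and sum: Σ |<v, e_j>|^2 = 15.
Compute ||v||^2 = v·v = 15.
Deficit = 15 − 15 = 0 ≥ 0, confirming Bessel's inequality. (The deficit equals ||v − Σ <v,e_j> e_j||^2, the squared distance from v to span{e_j}.)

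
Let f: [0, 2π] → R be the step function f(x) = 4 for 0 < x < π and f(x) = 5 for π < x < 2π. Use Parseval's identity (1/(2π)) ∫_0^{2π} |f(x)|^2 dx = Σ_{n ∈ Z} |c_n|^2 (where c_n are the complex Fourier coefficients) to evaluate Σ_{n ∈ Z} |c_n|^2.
Σ |c_n|^2 = 41/2

Parseval equates the L^2 energy of f (normalised by 1/(2π)) with the ℓ^2 sum of its Fourier coefficients: (1/(2π)) ∫_0^{2π} |f|^2 = Σ |c_n|^2.
Compute the left side: (1/(2π)) [∫_0^π 4^2 dx + ∫_π^{2π} 5^2 dx] = (1/(2π)) · (16π + 25π) = (16 + 25)/2 = 41/2.
So Σ_{n ∈ Z} |c_n|^2 = 41/2.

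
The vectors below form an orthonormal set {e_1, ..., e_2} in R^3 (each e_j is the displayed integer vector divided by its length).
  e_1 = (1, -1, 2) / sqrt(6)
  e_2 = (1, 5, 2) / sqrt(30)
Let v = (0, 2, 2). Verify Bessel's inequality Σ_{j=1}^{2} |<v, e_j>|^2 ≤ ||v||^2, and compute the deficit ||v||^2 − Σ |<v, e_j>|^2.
Σ |<v, e_j>|^2 = 36/5; ||v||^2 = 8; deficit = 4/5

Write each e_j = u_j / sqrt(<u_j, u_j>) where u_j is the displayed integer vector. Then <v, e_j> = <v, u_j> / sqrt(<u_j, u_j>), so |<v, e_j>|^2 = <v, u_j>^2 / <u_j, u_j>.
Coefficients: <v, e_1> = 2/sqrt(6), <v, e_2> = 14/sqrt(30).
Square and sum: Σ |<v, e_j>|^2 = 36/5.
Compute ||v||^2 = v·v = 8.
Deficit = 8 − 36/5 = 4/5 ≥ 0, confirming Bessel's inequality. (The deficit equals ||v − Σ <v,e_j> e_j||^2, the squared distance from v to span{e_j}.)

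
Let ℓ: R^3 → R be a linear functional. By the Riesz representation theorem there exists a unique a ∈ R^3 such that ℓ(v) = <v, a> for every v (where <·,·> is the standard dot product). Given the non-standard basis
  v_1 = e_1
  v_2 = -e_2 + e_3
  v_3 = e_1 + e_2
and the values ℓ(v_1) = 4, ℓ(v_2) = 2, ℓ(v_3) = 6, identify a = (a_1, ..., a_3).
a = (4, 2, 4)

Write a = (a_1, ..., a_3) in the standard basis. For each basis vector v_i, ℓ(v_i) = <v_i, a> is a linear equation in the a_j's. Collect the n equations into a matrix system V a = ℓ, where row i of V is v_i (expressed in the standard basis). Since V is invertible (lower-triangular with 1s on the diagonal, up to permutation), solve by back-substitution:
  V =
[[1, 0, 0],
 [0, -1, 1],
 [1, 1, 0]]
  V a = (4, 2, 6)
Solving gives a = (4, 2, 4).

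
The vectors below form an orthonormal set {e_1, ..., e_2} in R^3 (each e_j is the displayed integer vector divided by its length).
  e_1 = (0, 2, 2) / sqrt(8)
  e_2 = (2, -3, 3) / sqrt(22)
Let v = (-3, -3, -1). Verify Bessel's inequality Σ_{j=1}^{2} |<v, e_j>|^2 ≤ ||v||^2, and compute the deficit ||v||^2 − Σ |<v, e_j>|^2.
Σ |<v, e_j>|^2 = 8; ||v||^2 = 19; deficit = 11

Write each e_j = u_j / sqrt(<u_j, u_j>) where u_j is the displayed integer vector. Then <v, e_j> = <v, u_j> / sqrt(<u_j, u_j>), so |<v, e_j>|^2 = <v, u_j>^2 / <u_j, u_j>.
Coefficients: <v, e_1> = -8/sqrt(8), <v, e_2> = 0/sqrt(22).
Square and sum: Σ |<v, e_j>|^2 = 8.
Compute ||v||^2 = v·v = 19.
Deficit = 19 − 8 = 11 ≥ 0, confirming Bessel's inequality. (The deficit equals ||v − Σ <v,e_j> e_j||^2, the squared distance from v to span{e_j}.)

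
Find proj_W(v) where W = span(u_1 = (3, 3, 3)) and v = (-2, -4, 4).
proj_W(v) = (-2/3, -2/3, -2/3)

Set up U = [u_1 | ... | u_1] ∈ R^(3×1). The projector onto W = col(U) is P = U (U^T U)^(-1) U^T.
Compute U^T U =
  [27],
and U^T v = (-6).
Solve U^T U · c = U^T v for the coefficients: c = (-2/9). The projection is proj_W(v) = U c.
Check: (v - proj_W(v)) · u_1 = 0  (should be 0).
Result: proj_W(v) = (-2/3, -2/3, -2/3).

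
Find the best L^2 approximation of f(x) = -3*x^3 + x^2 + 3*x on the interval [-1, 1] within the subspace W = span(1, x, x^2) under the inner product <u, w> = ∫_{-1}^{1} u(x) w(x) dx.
g(x) = x^2 + 6*x/5

The best approximation g ∈ W is the orthogonal projection of f onto W. Writing g = a_0 + a_1 x + a_2 x^2, the coefficients solve the normal equations G · a = b where
  G_{ij} = <φ_i, φ_j> and b_i = <f, φ_i>, with φ_0 = 1, φ_1 = x, φ_2 = x^2.
G =
  [2, 0, 2/3]
  [0, 2/3, 0]
  [2/3, 0, 2/5],
b = (2/3, 4/5, 2/5).
Solving gives a_0 = 0, a_1 = 6/5, a_2 = 1, so
  g(x) = x^2 + 6*x/5.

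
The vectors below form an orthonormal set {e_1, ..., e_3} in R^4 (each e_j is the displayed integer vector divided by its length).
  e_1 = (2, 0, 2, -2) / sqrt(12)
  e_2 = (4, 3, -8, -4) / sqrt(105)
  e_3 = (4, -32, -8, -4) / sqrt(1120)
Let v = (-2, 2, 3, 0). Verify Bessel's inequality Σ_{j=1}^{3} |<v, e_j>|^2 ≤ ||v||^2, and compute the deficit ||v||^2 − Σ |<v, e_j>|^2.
Σ |<v, e_j>|^2 = 15; ||v||^2 = 17; deficit = 2

Write each e_j = u_j / sqrt(<u_j, u_j>) where u_j is the displayed integer vector. Then <v, e_j> = <v, u_j> / sqrt(<u_j, u_j>), so |<v, e_j>|^2 = <v, u_j>^2 / <u_j, u_j>.
Coefficients: <v, e_1> = 2/sqrt(12), <v, e_2> = -26/sqrt(105), <v, e_3> = -96/sqrt(1120).
Square and sum: Σ |<v, e_j>|^2 = 15.
Compute ||v||^2 = v·v = 17.
Deficit = 17 − 15 = 2 ≥ 0, confirming Bessel's inequality. (The deficit equals ||v − Σ <v,e_j> e_j||^2, the squared distance from v to span{e_j}.)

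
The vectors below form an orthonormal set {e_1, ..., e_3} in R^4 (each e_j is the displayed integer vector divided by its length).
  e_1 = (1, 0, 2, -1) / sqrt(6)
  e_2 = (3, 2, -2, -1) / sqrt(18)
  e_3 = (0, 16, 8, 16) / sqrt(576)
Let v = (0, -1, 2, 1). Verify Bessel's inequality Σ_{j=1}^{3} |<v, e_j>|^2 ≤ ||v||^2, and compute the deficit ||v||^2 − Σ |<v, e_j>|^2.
Σ |<v, e_j>|^2 = 14/3; ||v||^2 = 6; deficit = 4/3

Write each e_j = u_j / sqrt(<u_j, u_j>) where u_j is the displayed integer vector. Then <v, e_j> = <v, u_j> / sqrt(<u_j, u_j>), so |<v, e_j>|^2 = <v, u_j>^2 / <u_j, u_j>.
Coefficients: <v, e_1> = 3/sqrt(6), <v, e_2> = -7/sqrt(18), <v, e_3> = 16/sqrt(576).
Square and sum: Σ |<v, e_j>|^2 = 14/3.
Compute ||v||^2 = v·v = 6.
Deficit = 6 − 14/3 = 4/3 ≥ 0, confirming Bessel's inequality. (The deficit equals ||v − Σ <v,e_j> e_j||^2, the squared distance from v to span{e_j}.)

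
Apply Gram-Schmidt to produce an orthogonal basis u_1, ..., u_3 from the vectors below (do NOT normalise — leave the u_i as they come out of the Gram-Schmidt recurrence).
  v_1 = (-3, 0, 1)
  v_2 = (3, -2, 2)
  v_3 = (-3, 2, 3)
Orthogonal basis:
  u_1 = (-3, 0, 1)
  u_2 = (9/10, -2, 27/10)
  u_3 = (60/121, 270/121, 180/121)

Apply the Gram-Schmidt recurrence
  u_1 = v_1
  u_i = v_i − Σ_{j<i} ((v_i · u_j) / (u_j · u_j)) · u_j.

Step by step this gives:
  u_1 = (-3, 0, 1)
  u_2 = (9/10, -2, 27/10)
  u_3 = (60/121, 270/121, 180/121)

Orthogonality check:
  u_2 · u_1 = 0 (should be 0)
  u_3 · u_1 = 0 (should be 0)
  u_3 · u_2 = 0 (should be 0)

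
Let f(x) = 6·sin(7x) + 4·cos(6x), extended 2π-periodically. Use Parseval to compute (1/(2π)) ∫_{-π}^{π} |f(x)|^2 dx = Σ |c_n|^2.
Σ |c_n|^2 = 26

Expand |f|^2 and use orthogonality of {sin(nx), cos(mx)} on [-π, π]:
  ∫_{-π}^{π} sin(nx)^2 dx = π, ∫ cos(mx)^2 dx = π, and cross terms integrate to 0.
So ∫_{-π}^{π} f(x)^2 dx = 6^2 · π + 4^2 · π = (36 + 16)π.
Divide by 2π: (36 + 16)/2 = 26.
By Parseval, this equals Σ |c_n|^2.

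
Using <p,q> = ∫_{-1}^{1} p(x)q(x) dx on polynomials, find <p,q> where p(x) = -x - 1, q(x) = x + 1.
<p,q> = -8/3

Expand the product: p(x)·q(x) = -x^2 - 2*x - 1.
∫_{-1}^{1} of each monomial x^k gives [2/(k+1) if k even, 0 if k odd]. Integrating term-by-term (or equivalently evaluating the antiderivative F(x) = -x^3/3 - x^2 - x at the endpoints):
  F(1) − F(−1) = -7/3 − (1/3) = -8/3.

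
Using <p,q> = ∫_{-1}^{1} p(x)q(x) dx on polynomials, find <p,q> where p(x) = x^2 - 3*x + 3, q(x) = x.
<p,q> = -2

Expand the product: p(x)·q(x) = x^3 - 3*x^2 + 3*x.
∫_{-1}^{1} of each monomial x^k gives [2/(k+1) if k even, 0 if k odd]. Integrating term-by-term (or equivalently evaluating the antiderivative F(x) = x^4/4 - x^3 + 3*x^2/2 at the endpoints):
  F(1) − F(−1) = 3/4 − (11/4) = -2.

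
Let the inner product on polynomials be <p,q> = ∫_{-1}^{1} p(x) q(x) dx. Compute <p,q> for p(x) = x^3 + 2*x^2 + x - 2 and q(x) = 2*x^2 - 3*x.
<p,q> = -64/15

Expand the product: p(x)·q(x) = 2*x^5 + x^4 - 4*x^3 - 7*x^2 + 6*x.
∫_{-1}^{1} of each monomial x^k gives [2/(k+1) if k even, 0 if k odd]. Integrating term-by-term (or equivalently evaluating the antiderivative F(x) = x^6/3 + x^5/5 - x^4 - 7*x^3/3 + 3*x^2 at the endpoints):
  F(1) − F(−1) = 1/5 − (67/15) = -64/15.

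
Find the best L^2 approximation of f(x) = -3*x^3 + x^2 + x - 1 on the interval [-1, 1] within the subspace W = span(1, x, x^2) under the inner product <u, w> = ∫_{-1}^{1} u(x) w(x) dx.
g(x) = x^2 - 4*x/5 - 1

The best approximation g ∈ W is the orthogonal projection of f onto W. Writing g = a_0 + a_1 x + a_2 x^2, the coefficients solve the normal equations G · a = b where
  G_{ij} = <φ_i, φ_j> and b_i = <f, φ_i>, with φ_0 = 1, φ_1 = x, φ_2 = x^2.
G =
  [2, 0, 2/3]
  [0, 2/3, 0]
  [2/3, 0, 2/5],
b = (-4/3, -8/15, -4/15).
Solving gives a_0 = -1, a_1 = -4/5, a_2 = 1, so
  g(x) = x^2 - 4*x/5 - 1.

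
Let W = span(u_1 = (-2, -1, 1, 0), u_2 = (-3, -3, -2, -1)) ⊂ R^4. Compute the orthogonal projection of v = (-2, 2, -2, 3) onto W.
proj_W(v) = (-4/89, -11/89, -19/89, -6/89)

Set up U = [u_1 | ... | u_2] ∈ R^(4×2). The projector onto W = col(U) is P = U (U^T U)^(-1) U^T.
Compute U^T U =
  [6, 7]
  [7, 23],
and U^T v = (0, 1).
Solve U^T U · c = U^T v for the coefficients: c = (-7/89, 6/89). The projection is proj_W(v) = U c.
Check: (v - proj_W(v)) · u_1 = 0  (should be 0).
Check: (v - proj_W(v)) · u_2 = 0  (should be 0).
Result: proj_W(v) = (-4/89, -11/89, -19/89, -6/89).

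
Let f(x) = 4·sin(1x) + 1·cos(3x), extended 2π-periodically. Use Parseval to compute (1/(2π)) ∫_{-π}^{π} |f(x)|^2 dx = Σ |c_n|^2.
Σ |c_n|^2 = 17/2

Expand |f|^2 and use orthogonality of {sin(nx), cos(mx)} on [-π, π]:
  ∫_{-π}^{π} sin(nx)^2 dx = π, ∫ cos(mx)^2 dx = π, and cross terms integrate to 0.
So ∫_{-π}^{π} f(x)^2 dx = 4^2 · π + 1^2 · π = (16 + 1)π.
Divide by 2π: (16 + 1)/2 = 17/2.
By Parseval, this equals Σ |c_n|^2.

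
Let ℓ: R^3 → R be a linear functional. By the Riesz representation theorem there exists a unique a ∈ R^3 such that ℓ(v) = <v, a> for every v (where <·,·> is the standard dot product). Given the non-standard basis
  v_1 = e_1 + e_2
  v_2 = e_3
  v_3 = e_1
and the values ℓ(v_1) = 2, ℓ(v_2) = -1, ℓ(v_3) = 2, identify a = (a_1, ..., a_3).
a = (2, 0, -1)

Write a = (a_1, ..., a_3) in the standard basis. For each basis vector v_i, ℓ(v_i) = <v_i, a> is a linear equation in the a_j's. Collect the n equations into a matrix system V a = ℓ, where row i of V is v_i (expressed in the standard basis). Since V is invertible (lower-triangular with 1s on the diagonal, up to permutation), solve by back-substitution:
  V =
[[1, 1, 0],
 [0, 0, 1],
 [1, 0, 0]]
  V a = (2, -1, 2)
Solving gives a = (2, 0, -1).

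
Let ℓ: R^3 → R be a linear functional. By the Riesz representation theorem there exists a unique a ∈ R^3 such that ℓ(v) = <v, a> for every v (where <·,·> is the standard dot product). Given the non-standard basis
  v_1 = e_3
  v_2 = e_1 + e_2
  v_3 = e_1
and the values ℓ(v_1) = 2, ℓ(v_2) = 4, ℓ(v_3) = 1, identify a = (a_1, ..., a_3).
a = (1, 3, 2)

Write a = (a_1, ..., a_3) in the standard basis. For each basis vector v_i, ℓ(v_i) = <v_i, a> is a linear equation in the a_j's. Collect the n equations into a matrix system V a = ℓ, where row i of V is v_i (expressed in the standard basis). Since V is invertible (lower-triangular with 1s on the diagonal, up to permutation), solve by back-substitution:
  V =
[[0, 0, 1],
 [1, 1, 0],
 [1, 0, 0]]
  V a = (2, 4, 1)
Solving gives a = (1, 3, 2).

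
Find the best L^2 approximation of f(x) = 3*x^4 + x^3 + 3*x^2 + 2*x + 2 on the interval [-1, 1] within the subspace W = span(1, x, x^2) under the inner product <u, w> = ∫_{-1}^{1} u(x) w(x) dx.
g(x) = 39*x^2/7 + 13*x/5 + 61/35

The best approximation g ∈ W is the orthogonal projection of f onto W. Writing g = a_0 + a_1 x + a_2 x^2, the coefficients solve the normal equations G · a = b where
  G_{ij} = <φ_i, φ_j> and b_i = <f, φ_i>, with φ_0 = 1, φ_1 = x, φ_2 = x^2.
G =
  [2, 0, 2/3]
  [0, 2/3, 0]
  [2/3, 0, 2/5],
b = (36/5, 26/15, 356/105).
Solving gives a_0 = 61/35, a_1 = 13/5, a_2 = 39/7, so
  g(x) = 39*x^2/7 + 13*x/5 + 61/35.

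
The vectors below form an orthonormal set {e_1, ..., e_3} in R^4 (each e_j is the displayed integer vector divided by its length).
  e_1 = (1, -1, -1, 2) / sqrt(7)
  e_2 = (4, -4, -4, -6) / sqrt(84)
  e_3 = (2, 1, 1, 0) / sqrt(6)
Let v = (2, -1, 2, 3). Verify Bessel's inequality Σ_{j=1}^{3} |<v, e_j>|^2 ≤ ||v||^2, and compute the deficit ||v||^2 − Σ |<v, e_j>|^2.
Σ |<v, e_j>|^2 = 27/2; ||v||^2 = 18; deficit = 9/2

Write each e_j = u_j / sqrt(<u_j, u_j>) where u_j is the displayed integer vector. Then <v, e_j> = <v, u_j> / sqrt(<u_j, u_j>), so |<v, e_j>|^2 = <v, u_j>^2 / <u_j, u_j>.
Coefficients: <v, e_1> = 7/sqrt(7), <v, e_2> = -14/sqrt(84), <v, e_3> = 5/sqrt(6).
Square and sum: Σ |<v, e_j>|^2 = 27/2.
Compute ||v||^2 = v·v = 18.
Deficit = 18 − 27/2 = 9/2 ≥ 0, confirming Bessel's inequality. (The deficit equals ||v − Σ <v,e_j> e_j||^2, the squared distance from v to span{e_j}.)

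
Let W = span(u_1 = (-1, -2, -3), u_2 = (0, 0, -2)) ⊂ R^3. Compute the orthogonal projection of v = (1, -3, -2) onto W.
proj_W(v) = (-1, -2, -2)

Set up U = [u_1 | ... | u_2] ∈ R^(3×2). The projector onto W = col(U) is P = U (U^T U)^(-1) U^T.
Compute U^T U =
  [14, 6]
  [6, 4],
and U^T v = (11, 4).
Solve U^T U · c = U^T v for the coefficients: c = (1, -1/2). The projection is proj_W(v) = U c.
Check: (v - proj_W(v)) · u_1 = 0  (should be 0).
Check: (v - proj_W(v)) · u_2 = 0  (should be 0).
Result: proj_W(v) = (-1, -2, -2).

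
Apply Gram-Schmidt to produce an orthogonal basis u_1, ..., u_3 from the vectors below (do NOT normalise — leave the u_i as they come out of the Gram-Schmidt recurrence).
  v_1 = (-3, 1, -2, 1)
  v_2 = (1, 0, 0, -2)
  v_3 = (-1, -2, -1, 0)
Orthogonal basis:
  u_1 = (-3, 1, -2, 1)
  u_2 = (0, 1/3, -2/3, -5/3)
  u_3 = (-2/5, -11/5, -3/5, -1/5)

Apply the Gram-Schmidt recurrence
  u_1 = v_1
  u_i = v_i − Σ_{j<i} ((v_i · u_j) / (u_j · u_j)) · u_j.

Step by step this gives:
  u_1 = (-3, 1, -2, 1)
  u_2 = (0, 1/3, -2/3, -5/3)
  u_3 = (-2/5, -11/5, -3/5, -1/5)

Orthogonality check:
  u_2 · u_1 = 0 (should be 0)
  u_3 · u_1 = 0 (should be 0)
  u_3 · u_2 = 0 (should be 0)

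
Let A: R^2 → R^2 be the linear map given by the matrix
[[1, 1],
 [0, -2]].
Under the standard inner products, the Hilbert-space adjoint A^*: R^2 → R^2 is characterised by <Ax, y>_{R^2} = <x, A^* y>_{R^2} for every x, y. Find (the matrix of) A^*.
A^* = A^T =
[[1, 0],
 [1, -2]]

For real matrices with standard dot products, the defining identity <Ax, y> = <x, A^* y> gives (Ax)^T y = x^T (A^*) y, i.e. x^T A^T y = x^T (A^*) y. Since this holds for all x, y, we must have A^* = A^T. Therefore
A^* =
[[1, 0],
 [1, -2]].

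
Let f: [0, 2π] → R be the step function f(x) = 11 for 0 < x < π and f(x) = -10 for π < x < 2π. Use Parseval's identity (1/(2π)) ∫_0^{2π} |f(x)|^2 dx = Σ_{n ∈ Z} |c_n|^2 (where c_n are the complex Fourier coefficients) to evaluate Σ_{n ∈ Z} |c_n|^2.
Σ |c_n|^2 = 221/2

Parseval equates the L^2 energy of f (normalised by 1/(2π)) with the ℓ^2 sum of its Fourier coefficients: (1/(2π)) ∫_0^{2π} |f|^2 = Σ |c_n|^2.
Compute the left side: (1/(2π)) [∫_0^π 11^2 dx + ∫_π^{2π} (-10)^2 dx] = (1/(2π)) · (121π + 100π) = (121 + 100)/2 = 221/2.
So Σ_{n ∈ Z} |c_n|^2 = 221/2.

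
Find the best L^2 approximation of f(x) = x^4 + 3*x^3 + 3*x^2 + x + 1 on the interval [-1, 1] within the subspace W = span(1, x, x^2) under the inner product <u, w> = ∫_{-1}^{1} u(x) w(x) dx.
g(x) = 27*x^2/7 + 14*x/5 + 32/35

The best approximation g ∈ W is the orthogonal projection of f onto W. Writing g = a_0 + a_1 x + a_2 x^2, the coefficients solve the normal equations G · a = b where
  G_{ij} = <φ_i, φ_j> and b_i = <f, φ_i>, with φ_0 = 1, φ_1 = x, φ_2 = x^2.
G =
  [2, 0, 2/3]
  [0, 2/3, 0]
  [2/3, 0, 2/5],
b = (22/5, 28/15, 226/105).
Solving gives a_0 = 32/35, a_1 = 14/5, a_2 = 27/7, so
  g(x) = 27*x^2/7 + 14*x/5 + 32/35.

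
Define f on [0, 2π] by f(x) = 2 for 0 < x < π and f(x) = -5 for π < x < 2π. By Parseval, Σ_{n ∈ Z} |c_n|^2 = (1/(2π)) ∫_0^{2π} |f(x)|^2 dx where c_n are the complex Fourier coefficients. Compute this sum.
Σ |c_n|^2 = 29/2

Parseval equates the L^2 energy of f (normalised by 1/(2π)) with the ℓ^2 sum of its Fourier coefficients: (1/(2π)) ∫_0^{2π} |f|^2 = Σ |c_n|^2.
Compute the left side: (1/(2π)) [∫_0^π 2^2 dx + ∫_π^{2π} (-5)^2 dx] = (1/(2π)) · (4π + 25π) = (4 + 25)/2 = 29/2.
So Σ_{n ∈ Z} |c_n|^2 = 29/2.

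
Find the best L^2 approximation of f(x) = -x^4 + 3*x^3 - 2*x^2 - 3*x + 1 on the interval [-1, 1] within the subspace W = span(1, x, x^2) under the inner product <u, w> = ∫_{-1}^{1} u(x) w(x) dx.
g(x) = -20*x^2/7 - 6*x/5 + 38/35

The best approximation g ∈ W is the orthogonal projection of f onto W. Writing g = a_0 + a_1 x + a_2 x^2, the coefficients solve the normal equations G · a = b where
  G_{ij} = <φ_i, φ_j> and b_i = <f, φ_i>, with φ_0 = 1, φ_1 = x, φ_2 = x^2.
G =
  [2, 0, 2/3]
  [0, 2/3, 0]
  [2/3, 0, 2/5],
b = (4/15, -4/5, -44/105).
Solving gives a_0 = 38/35, a_1 = -6/5, a_2 = -20/7, so
  g(x) = -20*x^2/7 - 6*x/5 + 38/35.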